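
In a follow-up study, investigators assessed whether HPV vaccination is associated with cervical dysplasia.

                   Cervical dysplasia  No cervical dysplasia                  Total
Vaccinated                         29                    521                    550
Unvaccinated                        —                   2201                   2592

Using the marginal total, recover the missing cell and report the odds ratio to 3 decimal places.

0.313

The missing cell is in the unexposed row: 2592 − 2201 = 391.
So a = 29, b = 521, c = 391, d = 2201.
OR = (a·d)/(b·c) = (29 × 2201) / (521 × 391) = 63829 / 203711 = 0.31333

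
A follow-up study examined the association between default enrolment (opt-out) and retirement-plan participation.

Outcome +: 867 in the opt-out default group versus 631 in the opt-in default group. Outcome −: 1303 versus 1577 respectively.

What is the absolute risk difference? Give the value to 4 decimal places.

From the description: a = 867, b = 1303, c = 631, d = 1577.
Risk in exposed = 867/2170 = 0.399539; risk in unexposed = 631/2208 = 0.285779.
Risk difference = 0.399539 − 0.285779 = 0.113760

0.1138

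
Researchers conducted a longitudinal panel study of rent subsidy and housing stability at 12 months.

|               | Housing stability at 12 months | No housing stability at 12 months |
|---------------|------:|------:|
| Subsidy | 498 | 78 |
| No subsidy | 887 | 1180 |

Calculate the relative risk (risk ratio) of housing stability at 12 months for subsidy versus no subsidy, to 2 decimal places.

2.01

Cells: a = 498, b = 78, c = 887, d = 1180.
Risk in exposed = 498/576 = 0.86458; risk in unexposed = 887/2067 = 0.42912.
RR = 0.86458 / 0.42912 = 2.01476
The risk among the exposed is 2.01 times that among the unexposed.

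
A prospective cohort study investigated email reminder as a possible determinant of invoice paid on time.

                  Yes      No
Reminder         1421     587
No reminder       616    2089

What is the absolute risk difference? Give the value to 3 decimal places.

0.480

Cells: a = 1421, b = 587, c = 616, d = 2089.
Risk in exposed = 1421/2008 = 0.707669; risk in unexposed = 616/2705 = 0.227726.
Risk difference = 0.707669 − 0.227726 = 0.479943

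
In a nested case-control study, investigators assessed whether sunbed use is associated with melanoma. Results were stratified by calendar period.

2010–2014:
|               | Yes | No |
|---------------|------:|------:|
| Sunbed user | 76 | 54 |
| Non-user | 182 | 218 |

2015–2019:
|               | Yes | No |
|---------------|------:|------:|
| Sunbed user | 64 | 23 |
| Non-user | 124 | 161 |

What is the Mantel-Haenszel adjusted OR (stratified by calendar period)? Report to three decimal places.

OR_MH = Σ(aᵢdᵢ/nᵢ) / Σ(bᵢcᵢ/nᵢ), where nᵢ is the stratum total.
Stratum 1 (2010–2014): n = 530; a·d/n = 76·218/530 = 31.2604; b·c/n = 54·182/530 = 18.5434
Stratum 2 (2015–2019): n = 372; a·d/n = 64·161/372 = 27.6989; b·c/n = 23·124/372 = 7.6667
OR_MH = (31.2604 + 27.6989) / (18.5434 + 7.6667) = 58.9593 / 26.2101 = 2.24949

2.249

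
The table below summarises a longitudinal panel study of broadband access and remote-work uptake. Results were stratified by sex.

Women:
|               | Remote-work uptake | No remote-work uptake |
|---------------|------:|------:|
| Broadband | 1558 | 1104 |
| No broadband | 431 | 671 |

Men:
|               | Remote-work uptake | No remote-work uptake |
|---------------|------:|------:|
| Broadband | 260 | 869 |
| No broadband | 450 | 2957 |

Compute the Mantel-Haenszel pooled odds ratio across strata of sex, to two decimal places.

2.10

OR_MH = Σ(aᵢdᵢ/nᵢ) / Σ(bᵢcᵢ/nᵢ), where nᵢ is the stratum total.
Stratum 1 (Women): n = 3764; a·d/n = 1558·671/3764 = 277.7412; b·c/n = 1104·431/3764 = 126.4145
Stratum 2 (Men): n = 4536; a·d/n = 260·2957/4536 = 169.4929; b·c/n = 869·450/4536 = 86.2103
OR_MH = (277.7412 + 169.4929) / (126.4145 + 86.2103) = 447.2342 / 212.6248 = 2.10340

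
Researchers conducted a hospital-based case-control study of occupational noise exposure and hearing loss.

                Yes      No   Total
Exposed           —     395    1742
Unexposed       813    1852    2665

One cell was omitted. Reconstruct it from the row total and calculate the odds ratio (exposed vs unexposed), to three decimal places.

7.768

The missing cell is in the exposed row: 1742 − 395 = 1347.
So a = 1347, b = 395, c = 813, d = 1852.
OR = (a·d)/(b·c) = (1347 × 1852) / (395 × 813) = 2494644 / 321135 = 7.76821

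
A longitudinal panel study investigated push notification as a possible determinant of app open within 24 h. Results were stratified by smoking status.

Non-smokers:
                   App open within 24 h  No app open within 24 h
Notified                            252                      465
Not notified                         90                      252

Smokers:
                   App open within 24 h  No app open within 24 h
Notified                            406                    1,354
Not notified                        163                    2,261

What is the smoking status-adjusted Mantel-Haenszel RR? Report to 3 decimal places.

2.445

RR_MH = Σ(aᵢ·n₀ᵢ/nᵢ) / Σ(cᵢ·n₁ᵢ/nᵢ), with n₁ᵢ = aᵢ+bᵢ (exposed), n₀ᵢ = cᵢ+dᵢ (unexposed), nᵢ = n₁ᵢ+n₀ᵢ.
Stratum 1 (Non-smokers): n₁ = 717, n₀ = 342, n = 1059; a·n₀/n = 252·342/1059 = 81.3824; c·n₁/n = 90·717/1059 = 60.9348
Stratum 2 (Smokers): n₁ = 1760, n₀ = 2424, n = 4184; a·n₀/n = 406·2424/4184 = 235.2161; c·n₁/n = 163·1760/4184 = 68.5660
RR_MH = (81.3824 + 235.2161) / (60.9348 + 68.5660) = 316.5985 / 129.5008 = 2.44476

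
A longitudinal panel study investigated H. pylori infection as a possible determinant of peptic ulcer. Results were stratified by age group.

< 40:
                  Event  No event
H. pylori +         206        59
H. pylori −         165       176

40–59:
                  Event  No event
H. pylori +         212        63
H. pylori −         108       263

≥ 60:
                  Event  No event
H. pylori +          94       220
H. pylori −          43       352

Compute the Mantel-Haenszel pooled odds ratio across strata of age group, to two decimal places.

4.83

OR_MH = Σ(aᵢdᵢ/nᵢ) / Σ(bᵢcᵢ/nᵢ), where nᵢ is the stratum total.
Stratum 1 (< 40): n = 606; a·d/n = 206·176/606 = 59.8284; b·c/n = 59·165/606 = 16.0644
Stratum 2 (40–59): n = 646; a·d/n = 212·263/646 = 86.3096; b·c/n = 63·108/646 = 10.5325
Stratum 3 (≥ 60): n = 709; a·d/n = 94·352/709 = 46.6685; b·c/n = 220·43/709 = 13.3427
OR_MH = (59.8284 + 86.3096 + 46.6685) / (16.0644 + 10.5325 + 13.3427) = 192.8065 / 39.9396 = 4.82745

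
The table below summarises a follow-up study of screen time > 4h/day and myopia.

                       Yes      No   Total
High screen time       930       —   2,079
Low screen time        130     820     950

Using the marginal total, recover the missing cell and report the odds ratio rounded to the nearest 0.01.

The missing cell is in the exposed row: 2079 − 930 = 1149.
So a = 930, b = 1149, c = 130, d = 820.
OR = (a·d)/(b·c) = (930 × 820) / (1149 × 130) = 762600 / 149370 = 5.10544

5.11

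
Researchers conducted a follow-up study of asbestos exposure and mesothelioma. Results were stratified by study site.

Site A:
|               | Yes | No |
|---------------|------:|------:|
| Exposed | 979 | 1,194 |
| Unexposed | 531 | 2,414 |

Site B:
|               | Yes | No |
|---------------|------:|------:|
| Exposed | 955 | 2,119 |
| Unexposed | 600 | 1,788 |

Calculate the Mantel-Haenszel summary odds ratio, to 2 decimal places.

2.17

OR_MH = Σ(aᵢdᵢ/nᵢ) / Σ(bᵢcᵢ/nᵢ), where nᵢ is the stratum total.
Stratum 1 (Site A): n = 5118; a·d/n = 979·2414/5118 = 461.7636; b·c/n = 1194·531/5118 = 123.8792
Stratum 2 (Site B): n = 5462; a·d/n = 955·1788/5462 = 312.6218; b·c/n = 2119·600/5462 = 232.7719
OR_MH = (461.7636 + 312.6218) / (123.8792 + 232.7719) = 774.3853 / 356.6511 = 2.17127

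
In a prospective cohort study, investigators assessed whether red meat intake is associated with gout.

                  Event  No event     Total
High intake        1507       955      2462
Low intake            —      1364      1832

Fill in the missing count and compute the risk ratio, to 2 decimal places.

The missing cell is in the unexposed row: 1832 − 1364 = 468.
So a = 1507, b = 955, c = 468, d = 1364.
RR = [a/(a+b)] / [c/(c+d)] = (1507/2462) / (468/1832) = 0.61210/0.25546 = 2.39610

2.40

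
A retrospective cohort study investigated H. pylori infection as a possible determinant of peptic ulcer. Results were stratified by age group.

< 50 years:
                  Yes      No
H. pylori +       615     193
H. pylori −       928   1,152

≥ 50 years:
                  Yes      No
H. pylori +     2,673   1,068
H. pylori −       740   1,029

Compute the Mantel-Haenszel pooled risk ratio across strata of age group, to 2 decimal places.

RR_MH = Σ(aᵢ·n₀ᵢ/nᵢ) / Σ(cᵢ·n₁ᵢ/nᵢ), with n₁ᵢ = aᵢ+bᵢ (exposed), n₀ᵢ = cᵢ+dᵢ (unexposed), nᵢ = n₁ᵢ+n₀ᵢ.
Stratum 1 (< 50 years): n₁ = 808, n₀ = 2080, n = 2888; a·n₀/n = 615·2080/2888 = 442.9363; c·n₁/n = 928·808/2888 = 259.6343
Stratum 2 (≥ 50 years): n₁ = 3741, n₀ = 1769, n = 5510; a·n₀/n = 2673·1769/5510 = 858.1737; c·n₁/n = 740·3741/5510 = 502.4211
RR_MH = (442.9363 + 858.1737) / (259.6343 + 502.4211) = 1301.1100 / 762.0554 = 1.70737

1.71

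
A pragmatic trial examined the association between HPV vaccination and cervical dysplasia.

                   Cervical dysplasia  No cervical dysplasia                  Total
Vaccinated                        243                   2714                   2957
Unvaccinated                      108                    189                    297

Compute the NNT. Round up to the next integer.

4

Risk in treated group = 243/2957 = 0.08218; risk in control = 108/297 = 0.36364.
Absolute risk reduction = 0.36364 − 0.08218 = 0.28146
NNT = 1 / ARR = 1 / 0.28146 = 3.553 → round up → 4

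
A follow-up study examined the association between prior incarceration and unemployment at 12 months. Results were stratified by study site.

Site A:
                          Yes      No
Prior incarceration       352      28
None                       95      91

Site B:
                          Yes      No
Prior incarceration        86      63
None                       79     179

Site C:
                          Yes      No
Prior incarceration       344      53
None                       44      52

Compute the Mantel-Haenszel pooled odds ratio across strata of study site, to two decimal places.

OR_MH = Σ(aᵢdᵢ/nᵢ) / Σ(bᵢcᵢ/nᵢ), where nᵢ is the stratum total.
Stratum 1 (Site A): n = 566; a·d/n = 352·91/566 = 56.5936; b·c/n = 28·95/566 = 4.6996
Stratum 2 (Site B): n = 407; a·d/n = 86·179/407 = 37.8231; b·c/n = 63·79/407 = 12.2285
Stratum 3 (Site C): n = 493; a·d/n = 344·52/493 = 36.2840; b·c/n = 53·44/493 = 4.7302
OR_MH = (56.5936 + 37.8231 + 36.2840) / (4.6996 + 12.2285 + 4.7302) = 130.7007 / 21.6584 = 6.03465

6.03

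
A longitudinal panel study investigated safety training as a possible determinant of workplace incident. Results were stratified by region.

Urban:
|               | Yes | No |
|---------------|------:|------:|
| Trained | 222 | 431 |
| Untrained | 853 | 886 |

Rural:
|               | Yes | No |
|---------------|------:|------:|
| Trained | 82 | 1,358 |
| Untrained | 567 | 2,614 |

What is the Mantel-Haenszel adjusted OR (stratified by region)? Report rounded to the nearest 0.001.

OR_MH = Σ(aᵢdᵢ/nᵢ) / Σ(bᵢcᵢ/nᵢ), where nᵢ is the stratum total.
Stratum 1 (Urban): n = 2392; a·d/n = 222·886/2392 = 82.2291; b·c/n = 431·853/2392 = 153.6969
Stratum 2 (Rural): n = 4621; a·d/n = 82·2614/4621 = 46.3856; b·c/n = 1358·567/4621 = 166.6276
OR_MH = (82.2291 + 46.3856) / (153.6969 + 166.6276) = 128.6147 / 320.3245 = 0.40151

0.402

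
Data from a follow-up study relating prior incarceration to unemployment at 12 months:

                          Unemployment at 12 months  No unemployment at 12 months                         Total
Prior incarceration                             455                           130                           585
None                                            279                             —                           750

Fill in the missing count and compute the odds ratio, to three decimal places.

The missing cell is in the unexposed row: 750 − 279 = 471.
So a = 455, b = 130, c = 279, d = 471.
OR = (a·d)/(b·c) = (455 × 471) / (130 × 279) = 214305 / 36270 = 5.90860

5.909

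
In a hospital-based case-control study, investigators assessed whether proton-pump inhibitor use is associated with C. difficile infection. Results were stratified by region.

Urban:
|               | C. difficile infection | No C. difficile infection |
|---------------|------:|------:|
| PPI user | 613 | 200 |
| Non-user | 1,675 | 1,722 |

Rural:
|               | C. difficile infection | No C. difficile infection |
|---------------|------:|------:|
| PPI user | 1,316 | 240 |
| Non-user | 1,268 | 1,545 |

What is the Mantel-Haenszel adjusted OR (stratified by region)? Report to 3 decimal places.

4.799

OR_MH = Σ(aᵢdᵢ/nᵢ) / Σ(bᵢcᵢ/nᵢ), where nᵢ is the stratum total.
Stratum 1 (Urban): n = 4210; a·d/n = 613·1722/4210 = 250.7330; b·c/n = 200·1675/4210 = 79.5724
Stratum 2 (Rural): n = 4369; a·d/n = 1316·1545/4369 = 465.3742; b·c/n = 240·1268/4369 = 69.6544
OR_MH = (250.7330 + 465.3742) / (79.5724 + 69.6544) = 716.1072 / 149.2268 = 4.79878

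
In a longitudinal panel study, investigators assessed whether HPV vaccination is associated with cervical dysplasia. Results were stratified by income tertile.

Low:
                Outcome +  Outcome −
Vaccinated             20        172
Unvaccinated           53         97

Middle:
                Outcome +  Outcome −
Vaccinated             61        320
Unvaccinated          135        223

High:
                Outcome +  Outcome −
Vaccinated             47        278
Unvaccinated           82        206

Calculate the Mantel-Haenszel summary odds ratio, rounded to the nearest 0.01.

0.33

OR_MH = Σ(aᵢdᵢ/nᵢ) / Σ(bᵢcᵢ/nᵢ), where nᵢ is the stratum total.
Stratum 1 (Low): n = 342; a·d/n = 20·97/342 = 5.6725; b·c/n = 172·53/342 = 26.6550
Stratum 2 (Middle): n = 739; a·d/n = 61·223/739 = 18.4073; b·c/n = 320·135/739 = 58.4574
Stratum 3 (High): n = 613; a·d/n = 47·206/613 = 15.7945; b·c/n = 278·82/613 = 37.1876
OR_MH = (5.6725 + 18.4073 + 15.7945) / (26.6550 + 58.4574 + 37.1876) = 39.8743 / 122.2999 = 0.32604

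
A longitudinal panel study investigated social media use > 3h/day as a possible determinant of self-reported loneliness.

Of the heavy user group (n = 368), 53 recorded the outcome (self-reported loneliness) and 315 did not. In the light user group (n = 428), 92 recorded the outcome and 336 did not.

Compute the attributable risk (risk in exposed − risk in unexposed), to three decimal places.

From the description: a = 53, b = 315, c = 92, d = 336.
Risk in exposed = 53/368 = 0.144022; risk in unexposed = 92/428 = 0.214953.
Risk difference = 0.144022 − 0.214953 = -0.070932

-0.071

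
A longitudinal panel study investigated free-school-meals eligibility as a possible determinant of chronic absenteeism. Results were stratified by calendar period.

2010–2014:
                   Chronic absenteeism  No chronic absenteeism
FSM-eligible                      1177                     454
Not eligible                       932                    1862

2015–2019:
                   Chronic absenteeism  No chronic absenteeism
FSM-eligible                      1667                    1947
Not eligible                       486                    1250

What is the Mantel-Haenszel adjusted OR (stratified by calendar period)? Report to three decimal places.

3.247

OR_MH = Σ(aᵢdᵢ/nᵢ) / Σ(bᵢcᵢ/nᵢ), where nᵢ is the stratum total.
Stratum 1 (2010–2014): n = 4425; a·d/n = 1177·1862/4425 = 495.2710; b·c/n = 454·932/4425 = 95.6221
Stratum 2 (2015–2019): n = 5350; a·d/n = 1667·1250/5350 = 389.4860; b·c/n = 1947·486/5350 = 176.8677
OR_MH = (495.2710 + 389.4860) / (95.6221 + 176.8677) = 884.7569 / 272.4898 = 3.24694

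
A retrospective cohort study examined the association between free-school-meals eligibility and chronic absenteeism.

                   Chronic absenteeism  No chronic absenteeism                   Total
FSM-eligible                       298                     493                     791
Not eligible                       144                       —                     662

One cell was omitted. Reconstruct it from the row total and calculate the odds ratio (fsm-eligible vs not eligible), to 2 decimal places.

2.17

The missing cell is in the unexposed row: 662 − 144 = 518.
So a = 298, b = 493, c = 144, d = 518.
OR = (a·d)/(b·c) = (298 × 518) / (493 × 144) = 154364 / 70992 = 2.17439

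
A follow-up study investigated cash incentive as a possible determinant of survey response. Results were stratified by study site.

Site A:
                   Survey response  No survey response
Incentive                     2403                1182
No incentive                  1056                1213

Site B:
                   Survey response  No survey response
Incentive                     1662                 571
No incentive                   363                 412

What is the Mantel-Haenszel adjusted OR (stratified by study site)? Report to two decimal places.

2.57

OR_MH = Σ(aᵢdᵢ/nᵢ) / Σ(bᵢcᵢ/nᵢ), where nᵢ is the stratum total.
Stratum 1 (Site A): n = 5854; a·d/n = 2403·1213/5854 = 497.9226; b·c/n = 1182·1056/5854 = 213.2204
Stratum 2 (Site B): n = 3008; a·d/n = 1662·412/3008 = 227.6410; b·c/n = 571·363/3008 = 68.9072
OR_MH = (497.9226 + 227.6410) / (213.2204 + 68.9072) = 725.5636 / 282.1276 = 2.57176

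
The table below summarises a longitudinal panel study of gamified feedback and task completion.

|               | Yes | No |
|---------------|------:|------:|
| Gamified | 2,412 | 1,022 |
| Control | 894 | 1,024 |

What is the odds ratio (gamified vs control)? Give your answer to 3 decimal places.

2.703

Cells: a = 2412, b = 1022, c = 894, d = 1024.
OR = (a·d)/(b·c) = (2412 × 1024) / (1022 × 894) = 2469888 / 913668 = 2.70327
The odds of task completion are about 2.70 times as high in the gamified group.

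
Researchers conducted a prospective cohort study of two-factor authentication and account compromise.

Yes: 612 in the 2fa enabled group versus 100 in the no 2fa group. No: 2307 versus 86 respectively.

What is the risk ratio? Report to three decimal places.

0.390

From the description: a = 612, b = 2307, c = 100, d = 86.
Risk in exposed = 612/2919 = 0.20966; risk in unexposed = 100/186 = 0.53763.
RR = 0.20966 / 0.53763 = 0.38997
The risk is 61% lower among the exposed than among the unexposed.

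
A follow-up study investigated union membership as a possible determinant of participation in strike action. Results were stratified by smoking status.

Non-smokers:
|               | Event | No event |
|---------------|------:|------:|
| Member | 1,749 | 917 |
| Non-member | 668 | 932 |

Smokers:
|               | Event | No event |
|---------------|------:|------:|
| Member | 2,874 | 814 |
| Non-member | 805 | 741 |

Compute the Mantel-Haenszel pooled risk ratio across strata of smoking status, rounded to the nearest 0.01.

RR_MH = Σ(aᵢ·n₀ᵢ/nᵢ) / Σ(cᵢ·n₁ᵢ/nᵢ), with n₁ᵢ = aᵢ+bᵢ (exposed), n₀ᵢ = cᵢ+dᵢ (unexposed), nᵢ = n₁ᵢ+n₀ᵢ.
Stratum 1 (Non-smokers): n₁ = 2666, n₀ = 1600, n = 4266; a·n₀/n = 1749·1600/4266 = 655.9775; c·n₁/n = 668·2666/4266 = 417.4609
Stratum 2 (Smokers): n₁ = 3688, n₀ = 1546, n = 5234; a·n₀/n = 2874·1546/5234 = 848.9117; c·n₁/n = 805·3688/5234 = 567.2220
RR_MH = (655.9775 + 848.9117) / (417.4609 + 567.2220) = 1504.8892 / 984.6829 = 1.52830

1.53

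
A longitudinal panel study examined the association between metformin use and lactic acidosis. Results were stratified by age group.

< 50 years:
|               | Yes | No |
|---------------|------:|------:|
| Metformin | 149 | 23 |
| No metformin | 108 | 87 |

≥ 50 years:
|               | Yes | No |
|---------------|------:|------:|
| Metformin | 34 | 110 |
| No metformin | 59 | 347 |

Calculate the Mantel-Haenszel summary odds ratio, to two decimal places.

OR_MH = Σ(aᵢdᵢ/nᵢ) / Σ(bᵢcᵢ/nᵢ), where nᵢ is the stratum total.
Stratum 1 (< 50 years): n = 367; a·d/n = 149·87/367 = 35.3215; b·c/n = 23·108/367 = 6.7684
Stratum 2 (≥ 50 years): n = 550; a·d/n = 34·347/550 = 21.4509; b·c/n = 110·59/550 = 11.8000
OR_MH = (35.3215 + 21.4509) / (6.7684 + 11.8000) = 56.7724 / 18.5684 = 3.05748

3.06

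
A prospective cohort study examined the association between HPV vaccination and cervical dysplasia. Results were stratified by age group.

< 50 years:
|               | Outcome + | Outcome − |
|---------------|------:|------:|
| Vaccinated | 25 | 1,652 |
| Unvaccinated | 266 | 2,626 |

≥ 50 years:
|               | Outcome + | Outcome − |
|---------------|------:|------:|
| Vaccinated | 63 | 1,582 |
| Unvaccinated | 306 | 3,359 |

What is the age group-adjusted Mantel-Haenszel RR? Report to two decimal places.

RR_MH = Σ(aᵢ·n₀ᵢ/nᵢ) / Σ(cᵢ·n₁ᵢ/nᵢ), with n₁ᵢ = aᵢ+bᵢ (exposed), n₀ᵢ = cᵢ+dᵢ (unexposed), nᵢ = n₁ᵢ+n₀ᵢ.
Stratum 1 (< 50 years): n₁ = 1677, n₀ = 2892, n = 4569; a·n₀/n = 25·2892/4569 = 15.8240; c·n₁/n = 266·1677/4569 = 97.6323
Stratum 2 (≥ 50 years): n₁ = 1645, n₀ = 3665, n = 5310; a·n₀/n = 63·3665/5310 = 43.4831; c·n₁/n = 306·1645/5310 = 94.7966
RR_MH = (15.8240 + 43.4831) / (97.6323 + 94.7966) = 59.3071 / 192.4289 = 0.30820

0.31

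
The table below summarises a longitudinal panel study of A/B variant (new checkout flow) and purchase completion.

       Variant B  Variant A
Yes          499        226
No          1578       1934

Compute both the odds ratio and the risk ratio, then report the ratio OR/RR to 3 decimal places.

1.179

Reading the table with exposure as columns: a = 499 (Variant B, case), b = 1578 (Variant B, non-case), c = 226 (Variant A, case), d = 1934.
OR = (499·1934)/(1578·226) = 965066/356628 = 2.70609
Risk in exposed = 499/2077 = 0.24025; risk in unexposed = 226/2160 = 0.10463; RR = 2.29620
OR/RR = 2.70609 / 2.29620 = 1.17851
The outcome is not rare, so the OR lies further from 1 than the RR.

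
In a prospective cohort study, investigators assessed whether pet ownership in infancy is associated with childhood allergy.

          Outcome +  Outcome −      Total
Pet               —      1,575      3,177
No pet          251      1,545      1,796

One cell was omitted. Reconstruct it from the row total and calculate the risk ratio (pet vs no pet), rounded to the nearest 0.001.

3.608

The missing cell is in the exposed row: 3177 − 1575 = 1602.
So a = 1602, b = 1575, c = 251, d = 1545.
RR = [a/(a+b)] / [c/(c+d)] = (1602/3177) / (251/1796) = 0.50425/0.13976 = 3.60809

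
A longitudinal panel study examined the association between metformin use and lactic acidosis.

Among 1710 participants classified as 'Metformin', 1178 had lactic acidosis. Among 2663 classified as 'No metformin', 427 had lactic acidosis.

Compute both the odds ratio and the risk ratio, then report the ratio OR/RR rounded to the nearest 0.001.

From the description: a = 1178, b = 532, c = 427, d = 2236.
OR = (1178·2236)/(532·427) = 2634008/227164 = 11.59518
Risk in exposed = 1178/1710 = 0.68889; risk in unexposed = 427/2663 = 0.16035; RR = 4.29628
OR/RR = 11.59518 / 4.29628 = 2.69889
The outcome is not rare, so the OR lies further from 1 than the RR.

2.699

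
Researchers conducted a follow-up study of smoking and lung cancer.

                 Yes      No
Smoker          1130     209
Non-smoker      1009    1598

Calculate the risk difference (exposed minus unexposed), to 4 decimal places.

Cells: a = 1130, b = 209, c = 1009, d = 1598.
Risk in exposed = 1130/1339 = 0.843913; risk in unexposed = 1009/2607 = 0.387035.
Risk difference = 0.843913 − 0.387035 = 0.456878

0.4569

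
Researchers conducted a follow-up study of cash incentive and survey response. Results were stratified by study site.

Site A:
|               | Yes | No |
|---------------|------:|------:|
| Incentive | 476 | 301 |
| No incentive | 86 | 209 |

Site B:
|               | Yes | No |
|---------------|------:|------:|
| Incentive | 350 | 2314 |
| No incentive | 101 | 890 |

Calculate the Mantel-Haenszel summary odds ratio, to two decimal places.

2.02

OR_MH = Σ(aᵢdᵢ/nᵢ) / Σ(bᵢcᵢ/nᵢ), where nᵢ is the stratum total.
Stratum 1 (Site A): n = 1072; a·d/n = 476·209/1072 = 92.8022; b·c/n = 301·86/1072 = 24.1474
Stratum 2 (Site B): n = 3655; a·d/n = 350·890/3655 = 85.2257; b·c/n = 2314·101/3655 = 63.9436
OR_MH = (92.8022 + 85.2257) / (24.1474 + 63.9436) = 178.0280 / 88.0910 = 2.02095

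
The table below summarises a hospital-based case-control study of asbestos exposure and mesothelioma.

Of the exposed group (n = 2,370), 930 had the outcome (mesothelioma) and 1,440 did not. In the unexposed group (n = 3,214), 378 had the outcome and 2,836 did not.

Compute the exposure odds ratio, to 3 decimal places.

From the description: a = 930, b = 1440, c = 378, d = 2836.
OR = (a·d)/(b·c) = (930 × 2836) / (1440 × 378) = 2637480 / 544320 = 4.84546
The odds of mesothelioma are about 4.85 times as high in the exposed group.

4.845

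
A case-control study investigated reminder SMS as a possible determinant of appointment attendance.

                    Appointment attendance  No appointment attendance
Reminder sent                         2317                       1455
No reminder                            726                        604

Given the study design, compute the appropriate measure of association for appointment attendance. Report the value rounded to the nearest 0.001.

1.325

Cells: a = 2317, b = 1455, c = 726, d = 604.
This is a case-control study: participants were sampled on outcome status, so risks in the source population cannot be estimated directly — relative risk is not valid here. The odds ratio is the appropriate measure.
OR = (a·d)/(b·c) = (2317 × 604) / (1455 × 726) = 1399468 / 1056330 = 1.32484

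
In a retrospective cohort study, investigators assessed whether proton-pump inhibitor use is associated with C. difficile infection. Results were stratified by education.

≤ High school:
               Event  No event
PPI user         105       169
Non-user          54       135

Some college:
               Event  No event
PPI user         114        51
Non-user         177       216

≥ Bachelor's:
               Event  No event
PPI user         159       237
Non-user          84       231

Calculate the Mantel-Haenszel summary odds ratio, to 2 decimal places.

OR_MH = Σ(aᵢdᵢ/nᵢ) / Σ(bᵢcᵢ/nᵢ), where nᵢ is the stratum total.
Stratum 1 (≤ High school): n = 463; a·d/n = 105·135/463 = 30.6156; b·c/n = 169·54/463 = 19.7106
Stratum 2 (Some college): n = 558; a·d/n = 114·216/558 = 44.1290; b·c/n = 51·177/558 = 16.1774
Stratum 3 (≥ Bachelor's): n = 711; a·d/n = 159·231/711 = 51.6582; b·c/n = 237·84/711 = 28.0000
OR_MH = (30.6156 + 44.1290 + 51.6582) / (19.7106 + 16.1774 + 28.0000) = 126.4028 / 63.8880 = 1.97851

1.98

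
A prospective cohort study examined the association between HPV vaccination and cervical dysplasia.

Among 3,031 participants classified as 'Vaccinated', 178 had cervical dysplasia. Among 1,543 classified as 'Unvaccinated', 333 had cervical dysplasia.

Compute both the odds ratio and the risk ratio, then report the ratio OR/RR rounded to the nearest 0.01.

From the description: a = 178, b = 2853, c = 333, d = 1210.
OR = (178·1210)/(2853·333) = 215380/950049 = 0.22670
Risk in exposed = 178/3031 = 0.05873; risk in unexposed = 333/1543 = 0.21581; RR = 0.27212
OR/RR = 0.22670 / 0.27212 = 0.83311
The outcome is not rare, so the OR lies further from 1 than the RR.

0.83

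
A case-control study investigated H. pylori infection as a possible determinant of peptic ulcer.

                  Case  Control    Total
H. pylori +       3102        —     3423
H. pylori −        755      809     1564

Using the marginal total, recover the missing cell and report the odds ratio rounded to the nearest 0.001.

The missing cell is in the exposed row: 3423 − 3102 = 321.
So a = 3102, b = 321, c = 755, d = 809.
OR = (a·d)/(b·c) = (3102 × 809) / (321 × 755) = 2509518 / 242355 = 10.35472

10.355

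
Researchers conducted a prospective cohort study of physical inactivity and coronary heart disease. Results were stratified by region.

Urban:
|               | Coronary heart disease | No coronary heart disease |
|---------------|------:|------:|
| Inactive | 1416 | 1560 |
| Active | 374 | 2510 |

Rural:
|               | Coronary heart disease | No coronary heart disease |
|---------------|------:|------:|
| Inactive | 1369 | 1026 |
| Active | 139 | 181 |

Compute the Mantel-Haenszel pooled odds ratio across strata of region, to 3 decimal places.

4.588

OR_MH = Σ(aᵢdᵢ/nᵢ) / Σ(bᵢcᵢ/nᵢ), where nᵢ is the stratum total.
Stratum 1 (Urban): n = 5860; a·d/n = 1416·2510/5860 = 606.5119; b·c/n = 1560·374/5860 = 99.5631
Stratum 2 (Rural): n = 2715; a·d/n = 1369·181/2715 = 91.2667; b·c/n = 1026·139/2715 = 52.5282
OR_MH = (606.5119 + 91.2667) / (99.5631 + 52.5282) = 697.7786 / 152.0913 = 4.58789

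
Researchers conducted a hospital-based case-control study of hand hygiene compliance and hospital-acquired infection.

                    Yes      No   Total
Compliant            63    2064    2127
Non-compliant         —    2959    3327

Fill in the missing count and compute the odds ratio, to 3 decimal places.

0.245

The missing cell is in the unexposed row: 3327 − 2959 = 368.
So a = 63, b = 2064, c = 368, d = 2959.
OR = (a·d)/(b·c) = (63 × 2959) / (2064 × 368) = 186417 / 759552 = 0.24543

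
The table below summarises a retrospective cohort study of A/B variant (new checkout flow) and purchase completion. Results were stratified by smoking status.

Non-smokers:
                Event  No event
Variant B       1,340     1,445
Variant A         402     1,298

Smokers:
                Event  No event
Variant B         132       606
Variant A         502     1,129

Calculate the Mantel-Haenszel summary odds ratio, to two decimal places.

1.75

OR_MH = Σ(aᵢdᵢ/nᵢ) / Σ(bᵢcᵢ/nᵢ), where nᵢ is the stratum total.
Stratum 1 (Non-smokers): n = 4485; a·d/n = 1340·1298/4485 = 387.8082; b·c/n = 1445·402/4485 = 129.5184
Stratum 2 (Smokers): n = 2369; a·d/n = 132·1129/2369 = 62.9076; b·c/n = 606·502/2369 = 128.4137
OR_MH = (387.8082 + 62.9076) / (129.5184 + 128.4137) = 450.7158 / 257.9321 = 1.74742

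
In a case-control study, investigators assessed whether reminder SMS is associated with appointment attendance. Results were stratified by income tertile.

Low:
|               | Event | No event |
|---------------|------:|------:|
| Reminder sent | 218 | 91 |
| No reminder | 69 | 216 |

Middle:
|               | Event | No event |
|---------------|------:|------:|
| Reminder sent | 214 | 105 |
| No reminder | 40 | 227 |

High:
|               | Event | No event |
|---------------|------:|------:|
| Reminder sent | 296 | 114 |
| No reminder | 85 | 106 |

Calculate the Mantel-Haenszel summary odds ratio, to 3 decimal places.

OR_MH = Σ(aᵢdᵢ/nᵢ) / Σ(bᵢcᵢ/nᵢ), where nᵢ is the stratum total.
Stratum 1 (Low): n = 594; a·d/n = 218·216/594 = 79.2727; b·c/n = 91·69/594 = 10.5707
Stratum 2 (Middle): n = 586; a·d/n = 214·227/586 = 82.8976; b·c/n = 105·40/586 = 7.1672
Stratum 3 (High): n = 601; a·d/n = 296·106/601 = 52.2063; b·c/n = 114·85/601 = 16.1231
OR_MH = (79.2727 + 82.8976 + 52.2063) / (10.5707 + 7.1672 + 16.1231) = 214.3767 / 33.8611 = 6.33107

6.331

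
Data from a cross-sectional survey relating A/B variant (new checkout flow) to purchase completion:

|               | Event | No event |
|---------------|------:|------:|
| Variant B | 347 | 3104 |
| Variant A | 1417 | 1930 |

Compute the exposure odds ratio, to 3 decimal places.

Cells: a = 347, b = 3104, c = 1417, d = 1930.
OR = (a·d)/(b·c) = (347 × 1930) / (3104 × 1417) = 669710 / 4398368 = 0.15226
Exposure is associated with lower odds of purchase completion (OR = 0.15 < 1).

0.152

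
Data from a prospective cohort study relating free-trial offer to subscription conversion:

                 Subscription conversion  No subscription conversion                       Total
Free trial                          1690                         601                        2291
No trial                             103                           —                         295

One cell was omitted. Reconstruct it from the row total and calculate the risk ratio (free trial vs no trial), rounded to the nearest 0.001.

2.113

The missing cell is in the unexposed row: 295 − 103 = 192.
So a = 1690, b = 601, c = 103, d = 192.
RR = [a/(a+b)] / [c/(c+d)] = (1690/2291) / (103/295) = 0.73767/0.34915 = 2.11274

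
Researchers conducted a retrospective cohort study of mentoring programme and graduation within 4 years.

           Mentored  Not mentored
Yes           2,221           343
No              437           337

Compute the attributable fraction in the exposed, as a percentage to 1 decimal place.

39.6

Reading the table with exposure as columns: a = 2221 (Mentored, case), b = 437 (Mentored, non-case), c = 343 (Not mentored, case), d = 337.
Risk in exposed = 2221/2658 = 0.83559; risk in unexposed = 343/680 = 0.50441.
RR = 0.83559/0.50441 = 1.65656
AR% = (RR − 1)/RR × 100 = (1.65656 − 1)/1.65656 × 100 = 39.6341%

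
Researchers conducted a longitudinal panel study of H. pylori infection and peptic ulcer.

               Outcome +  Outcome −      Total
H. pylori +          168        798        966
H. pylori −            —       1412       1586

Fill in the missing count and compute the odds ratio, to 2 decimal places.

The missing cell is in the unexposed row: 1586 − 1412 = 174.
So a = 168, b = 798, c = 174, d = 1412.
OR = (a·d)/(b·c) = (168 × 1412) / (798 × 174) = 237216 / 138852 = 1.70841

1.71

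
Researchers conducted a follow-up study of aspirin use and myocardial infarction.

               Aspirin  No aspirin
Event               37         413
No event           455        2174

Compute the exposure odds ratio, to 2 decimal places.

0.43

Reading the table with exposure as columns: a = 37 (Aspirin, case), b = 455 (Aspirin, non-case), c = 413 (No aspirin, case), d = 2174.
OR = (a·d)/(b·c) = (37 × 2174) / (455 × 413) = 80438 / 187915 = 0.42806
Exposure is associated with lower odds of myocardial infarction (OR = 0.43 < 1).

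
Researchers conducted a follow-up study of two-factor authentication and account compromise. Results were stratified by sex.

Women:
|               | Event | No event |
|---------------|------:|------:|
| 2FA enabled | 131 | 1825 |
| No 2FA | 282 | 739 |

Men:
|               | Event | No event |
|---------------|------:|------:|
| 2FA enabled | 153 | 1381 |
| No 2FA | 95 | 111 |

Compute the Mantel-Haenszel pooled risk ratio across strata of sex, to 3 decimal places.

RR_MH = Σ(aᵢ·n₀ᵢ/nᵢ) / Σ(cᵢ·n₁ᵢ/nᵢ), with n₁ᵢ = aᵢ+bᵢ (exposed), n₀ᵢ = cᵢ+dᵢ (unexposed), nᵢ = n₁ᵢ+n₀ᵢ.
Stratum 1 (Women): n₁ = 1956, n₀ = 1021, n = 2977; a·n₀/n = 131·1021/2977 = 44.9281; c·n₁/n = 282·1956/2977 = 185.2845
Stratum 2 (Men): n₁ = 1534, n₀ = 206, n = 1740; a·n₀/n = 153·206/1740 = 18.1138; c·n₁/n = 95·1534/1740 = 83.7529
RR_MH = (44.9281 + 18.1138) / (185.2845 + 83.7529) = 63.0419 / 269.0374 = 0.23432

0.234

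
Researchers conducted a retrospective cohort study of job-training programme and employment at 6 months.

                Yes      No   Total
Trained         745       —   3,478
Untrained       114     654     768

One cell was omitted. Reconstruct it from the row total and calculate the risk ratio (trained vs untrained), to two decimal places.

1.44

The missing cell is in the exposed row: 3478 − 745 = 2733.
So a = 745, b = 2733, c = 114, d = 654.
RR = [a/(a+b)] / [c/(c+d)] = (745/3478) / (114/768) = 0.21420/0.14844 = 1.44306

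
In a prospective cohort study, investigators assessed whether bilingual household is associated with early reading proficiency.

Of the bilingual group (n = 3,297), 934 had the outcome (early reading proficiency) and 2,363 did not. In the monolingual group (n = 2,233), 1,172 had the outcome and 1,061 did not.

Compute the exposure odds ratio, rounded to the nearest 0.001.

0.358

From the description: a = 934, b = 2363, c = 1172, d = 1061.
OR = (a·d)/(b·c) = (934 × 1061) / (2363 × 1172) = 990974 / 2769436 = 0.35783
Exposure is associated with lower odds of early reading proficiency (OR = 0.36 < 1).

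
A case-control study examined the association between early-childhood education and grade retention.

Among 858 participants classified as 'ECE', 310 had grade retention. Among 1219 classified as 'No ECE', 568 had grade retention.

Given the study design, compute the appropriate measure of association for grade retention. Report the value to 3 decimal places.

0.648

From the description: a = 310, b = 548, c = 568, d = 651.
This is a case-control study: participants were sampled on outcome status, so risks in the source population cannot be estimated directly — relative risk is not valid here. The odds ratio is the appropriate measure.
OR = (a·d)/(b·c) = (310 × 651) / (548 × 568) = 201810 / 311264 = 0.64836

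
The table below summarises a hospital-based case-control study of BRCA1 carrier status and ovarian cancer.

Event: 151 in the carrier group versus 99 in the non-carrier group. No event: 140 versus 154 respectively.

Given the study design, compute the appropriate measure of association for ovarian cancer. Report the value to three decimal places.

1.678

From the description: a = 151, b = 140, c = 99, d = 154.
This is a hospital-based case-control study: participants were sampled on outcome status, so risks in the source population cannot be estimated directly — relative risk is not valid here. The odds ratio is the appropriate measure.
OR = (a·d)/(b·c) = (151 × 154) / (140 × 99) = 23254 / 13860 = 1.67778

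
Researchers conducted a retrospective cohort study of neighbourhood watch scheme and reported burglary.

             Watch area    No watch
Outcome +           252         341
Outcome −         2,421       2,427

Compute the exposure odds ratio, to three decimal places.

0.741

Reading the table with exposure as columns: a = 252 (Watch area, case), b = 2421 (Watch area, non-case), c = 341 (No watch, case), d = 2427.
OR = (a·d)/(b·c) = (252 × 2427) / (2421 × 341) = 611604 / 825561 = 0.74083
Exposure is associated with lower odds of reported burglary (OR = 0.74 < 1).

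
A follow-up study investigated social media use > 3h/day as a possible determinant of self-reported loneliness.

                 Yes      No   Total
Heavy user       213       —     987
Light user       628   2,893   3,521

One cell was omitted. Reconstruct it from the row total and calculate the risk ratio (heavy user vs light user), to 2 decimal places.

1.21

The missing cell is in the exposed row: 987 − 213 = 774.
So a = 213, b = 774, c = 628, d = 2893.
RR = [a/(a+b)] / [c/(c+d)] = (213/987) / (628/3521) = 0.21581/0.17836 = 1.20995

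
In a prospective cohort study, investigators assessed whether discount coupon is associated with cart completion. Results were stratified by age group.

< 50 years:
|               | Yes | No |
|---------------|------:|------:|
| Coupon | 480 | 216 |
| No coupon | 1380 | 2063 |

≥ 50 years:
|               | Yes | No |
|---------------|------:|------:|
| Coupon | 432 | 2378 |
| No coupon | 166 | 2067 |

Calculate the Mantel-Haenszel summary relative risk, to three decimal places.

RR_MH = Σ(aᵢ·n₀ᵢ/nᵢ) / Σ(cᵢ·n₁ᵢ/nᵢ), with n₁ᵢ = aᵢ+bᵢ (exposed), n₀ᵢ = cᵢ+dᵢ (unexposed), nᵢ = n₁ᵢ+n₀ᵢ.
Stratum 1 (< 50 years): n₁ = 696, n₀ = 3443, n = 4139; a·n₀/n = 480·3443/4139 = 399.2849; c·n₁/n = 1380·696/4139 = 232.0561
Stratum 2 (≥ 50 years): n₁ = 2810, n₀ = 2233, n = 5043; a·n₀/n = 432·2233/5043 = 191.2861; c·n₁/n = 166·2810/5043 = 92.4965
RR_MH = (399.2849 + 191.2861) / (232.0561 + 92.4965) = 590.5710 / 324.5526 = 1.81965

1.820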